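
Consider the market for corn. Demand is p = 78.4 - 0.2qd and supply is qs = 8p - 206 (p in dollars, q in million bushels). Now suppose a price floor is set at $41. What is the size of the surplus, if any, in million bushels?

0

Rearranging demand gives qd = 392 - 5p. Setting quantity demanded equal to quantity supplied, 392 - 5p = 8p - 206, gives p* = 46 and q* = 162.
Since 41 is below p* = 46, the floor does not bind and the free-market outcome prevails.
Since the control does not bind, there is no surplus.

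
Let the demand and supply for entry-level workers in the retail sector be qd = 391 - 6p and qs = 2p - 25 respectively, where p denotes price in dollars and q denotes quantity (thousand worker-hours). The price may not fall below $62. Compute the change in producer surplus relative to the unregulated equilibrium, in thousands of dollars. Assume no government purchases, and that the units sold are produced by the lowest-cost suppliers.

Without the control the market clears where 391 - 6p = 2p - 25, i.e. p* = 52 and q* = 79.
Since 62 > 52, the floor is binding.
At p = 62: qd = 391 - 6·62 = 19 and qs = 2·62 - 25 = 99.
Producer surplus without the control is ½ · (52 - 12.5) · 79 = 1560.25.
With the floor, 19 units are sold at 62. The supply price at q = 19 is 22, so PS = ½ · [(62 - 12.5) + (62 - 22)] · 19 = 850.25.
Change in producer surplus = 850.25 - 1560.25 = -710.

-710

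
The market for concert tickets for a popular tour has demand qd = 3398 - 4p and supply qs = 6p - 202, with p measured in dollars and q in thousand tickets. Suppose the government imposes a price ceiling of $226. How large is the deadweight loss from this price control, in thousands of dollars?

134670

In a free market, 3398 - 4p = 6p - 202 gives the equilibrium p* = 360, q* = 1958.
Because the ceiling (226) lies below the market-clearing price, it is binding.
At p = 226: qd = 3398 - 4·226 = 2494 and qs = 6·226 - 202 = 1154.
Quantity traded falls to 1154. At q = 1154 the demand price is (3398 - 1154)/4 = 561 and the supply price is (202 + 1154)/6 = 226.
Deadweight loss = ½ · (561 - 226) · (1958 - 1154) = ½ · 335 · 804 = 134670.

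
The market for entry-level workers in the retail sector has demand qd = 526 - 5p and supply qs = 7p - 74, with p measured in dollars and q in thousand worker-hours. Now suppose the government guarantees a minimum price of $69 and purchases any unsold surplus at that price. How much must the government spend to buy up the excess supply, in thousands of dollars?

15732

Equilibrium: 526 - 5p = 7p - 74, so 600 = 12p and p* = 50, q* = 276.
The floor of 69 is above the equilibrium price 50, so it binds.
At p = 69: qd = 526 - 5·69 = 181 and qs = 7·69 - 74 = 409.
Surplus = qs - qd = 228.
Government expenditure = surplus × support price = 228 × 69 = 15732.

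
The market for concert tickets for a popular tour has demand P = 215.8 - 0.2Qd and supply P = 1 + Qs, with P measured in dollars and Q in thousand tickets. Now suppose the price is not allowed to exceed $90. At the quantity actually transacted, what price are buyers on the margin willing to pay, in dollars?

Rearranging demand gives Qd = 1079 - 5P; rearranging supply gives Qs = P - 1. Setting quantity demanded equal to quantity supplied, 1079 - 5P = P - 1, gives P* = 180 and Q* = 179.
The ceiling of 90 is below the equilibrium price 180, so it binds.
At P = 90: Qd = 1079 - 5·90 = 629 and Qs = 90 - 1 = 89.
Only 89 units reach the market. On the demand curve, the marginal buyer's willingness to pay at Q = 89 is (1079 - 89)/5 = 198.

198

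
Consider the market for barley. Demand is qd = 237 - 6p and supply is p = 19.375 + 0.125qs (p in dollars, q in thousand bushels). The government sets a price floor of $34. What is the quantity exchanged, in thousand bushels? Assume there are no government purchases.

Rearranging supply gives qs = 8p - 155. Equilibrium: 237 - 6p = 8p - 155, so 392 = 14p and p* = 28, q* = 69.
The floor of 34 is above the equilibrium price 28, so it binds.
At p = 34: qd = 237 - 6·34 = 33 and qs = 8·34 - 155 = 117.
The quantity actually transacted is the short side, demand: 33.

33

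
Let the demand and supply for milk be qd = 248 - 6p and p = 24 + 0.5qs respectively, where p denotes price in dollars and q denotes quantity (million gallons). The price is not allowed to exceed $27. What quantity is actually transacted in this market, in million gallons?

6

Rearranging supply gives qs = 2p - 48. Without the control the market clears where 248 - 6p = 2p - 48, i.e. p* = 37 and q* = 26.
The ceiling of 27 is below the equilibrium price 37, so it binds.
At p = 27: qd = 248 - 6·27 = 86 and qs = 2·27 - 48 = 6.
The quantity actually transacted is the short side, supply: 6.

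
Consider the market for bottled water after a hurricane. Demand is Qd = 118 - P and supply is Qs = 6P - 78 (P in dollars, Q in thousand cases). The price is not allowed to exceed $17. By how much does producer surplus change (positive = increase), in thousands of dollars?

-627

Without the control the market clears where 118 - P = 6P - 78, i.e. P* = 28 and Q* = 90.
Because the ceiling (17) lies below the market-clearing price, it is binding.
At P = 17: Qd = 118 - 17 = 101 and Qs = 6·17 - 78 = 24.
Producer surplus without the control is ½ · (28 - 13) · 90 = 675.
With the ceiling, producers sell 24 units at 17, so PS = ½ · (17 - 13) · 24 = 48.
Change in producer surplus = 48 - 675 = -627.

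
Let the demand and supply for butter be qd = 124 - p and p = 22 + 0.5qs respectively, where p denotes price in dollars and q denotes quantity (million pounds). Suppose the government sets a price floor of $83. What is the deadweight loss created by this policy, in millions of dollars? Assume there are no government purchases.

Rearranging supply gives qs = 2p - 44. Setting quantity demanded equal to quantity supplied, 124 - p = 2p - 44, gives p* = 56 and q* = 68.
Since 83 > 56, the floor is binding.
At p = 83: qd = 124 - 83 = 41 and qs = 2·83 - 44 = 122.
Quantity traded falls to 41. At q = 41 the demand price is 124 - 41 = 83 and the supply price is (44 + 41)/2 = 42.5.
Deadweight loss = ½ · (83 - 42.5) · (68 - 41) = ½ · 40.5 · 27 = 546.75.

546.75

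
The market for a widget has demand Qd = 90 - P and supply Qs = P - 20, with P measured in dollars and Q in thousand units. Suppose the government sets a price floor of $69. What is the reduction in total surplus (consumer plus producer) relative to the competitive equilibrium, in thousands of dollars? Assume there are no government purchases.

Equilibrium: 90 - P = P - 20, so 110 = 2P and P* = 55, Q* = 35.
Because the floor (69) lies above the market-clearing price, it is binding.
At P = 69: Qd = 90 - 69 = 21 and Qs = 69 - 20 = 49.
Quantity traded falls to 21. At Q = 21 the demand price is 90 - 21 = 69 and the supply price is 20 + 21 = 41.
Deadweight loss = ½ · (69 - 41) · (35 - 21) = ½ · 28 · 14 = 196.

196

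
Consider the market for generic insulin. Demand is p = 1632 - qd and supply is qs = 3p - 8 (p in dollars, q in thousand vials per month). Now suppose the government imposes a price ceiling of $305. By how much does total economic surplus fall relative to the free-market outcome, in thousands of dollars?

66150

Rearranging demand gives qd = 1632 - p. Without the control the market clears where 1632 - p = 3p - 8, i.e. p* = 410 and q* = 1222.
Because the ceiling (305) lies below the market-clearing price, it is binding.
At p = 305: qd = 1632 - 305 = 1327 and qs = 3·305 - 8 = 907.
Quantity traded falls to 907. At q = 907 the demand price is 1632 - 907 = 725 and the supply price is (8 + 907)/3 = 305.
Deadweight loss = ½ · (725 - 305) · (1222 - 907) = ½ · 420 · 315 = 66150.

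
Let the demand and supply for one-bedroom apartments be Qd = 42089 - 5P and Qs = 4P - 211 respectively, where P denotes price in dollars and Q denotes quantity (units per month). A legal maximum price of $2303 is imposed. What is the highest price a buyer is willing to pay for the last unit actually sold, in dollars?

6617.6

Equilibrium: 42089 - 5P = 4P - 211, so 42300 = 9P and P* = 4700, Q* = 18589.
Since 2303 < 4700, the ceiling is binding.
At P = 2303: Qd = 42089 - 5·2303 = 30574 and Qs = 4·2303 - 211 = 9001.
Only 9001 units reach the market. On the demand curve, the marginal buyer's willingness to pay at Q = 9001 is (42089 - 9001)/5 = 6617.6.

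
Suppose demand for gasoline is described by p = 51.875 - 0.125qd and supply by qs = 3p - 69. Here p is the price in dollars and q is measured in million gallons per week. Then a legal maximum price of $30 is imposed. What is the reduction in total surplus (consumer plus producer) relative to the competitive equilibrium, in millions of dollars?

Rearranging demand gives qd = 415 - 8p. Setting quantity demanded equal to quantity supplied, 415 - 8p = 3p - 69, gives p* = 44 and q* = 63.
Because the ceiling (30) lies below the market-clearing price, it is binding.
At p = 30: qd = 415 - 8·30 = 175 and qs = 3·30 - 69 = 21.
Quantity traded falls to 21. At q = 21 the demand price is (415 - 21)/8 = 49.25 and the supply price is (69 + 21)/3 = 30.
Deadweight loss = ½ · (49.25 - 30) · (63 - 21) = ½ · 19.25 · 42 = 404.25.

404.25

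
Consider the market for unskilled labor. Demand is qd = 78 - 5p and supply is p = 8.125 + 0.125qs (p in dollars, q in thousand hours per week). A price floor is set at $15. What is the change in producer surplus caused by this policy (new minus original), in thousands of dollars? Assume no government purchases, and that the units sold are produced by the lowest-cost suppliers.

Rearranging supply gives qs = 8p - 65. Equilibrium: 78 - 5p = 8p - 65, so 143 = 13p and p* = 11, q* = 23.
Because the floor (15) lies above the market-clearing price, it is binding.
At p = 15: qd = 78 - 5·15 = 3 and qs = 8·15 - 65 = 55.
Producer surplus without the control is ½ · (11 - 8.125) · 23 = 33.0625.
With the floor, 3 units are sold at 15. The supply price at q = 3 is 8.5, so PS = ½ · [(15 - 8.125) + (15 - 8.5)] · 3 = 20.0625.
Change in producer surplus = 20.0625 - 33.0625 = -13.

-13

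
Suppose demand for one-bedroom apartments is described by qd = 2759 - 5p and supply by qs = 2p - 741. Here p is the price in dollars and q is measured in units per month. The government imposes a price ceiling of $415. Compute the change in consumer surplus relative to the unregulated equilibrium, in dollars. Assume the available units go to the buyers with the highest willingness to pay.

In a free market, 2759 - 5p = 2p - 741 gives the equilibrium p* = 500, q* = 259.
Since 415 < 500, the ceiling is binding.
At p = 415: qd = 2759 - 5·415 = 684 and qs = 2·415 - 741 = 89.
Consumer surplus without the control is ½ · (551.8 - 500) · 259 = 6708.1.
With the ceiling, 89 units are sold at 415 (assume they go to the highest-value buyers). The demand price at q = 89 is 534, so CS = ½ · [(551.8 - 415) + (534 - 415)] · 89 = 11383.1.
Change in consumer surplus = 11383.1 - 6708.1 = 4675.

4675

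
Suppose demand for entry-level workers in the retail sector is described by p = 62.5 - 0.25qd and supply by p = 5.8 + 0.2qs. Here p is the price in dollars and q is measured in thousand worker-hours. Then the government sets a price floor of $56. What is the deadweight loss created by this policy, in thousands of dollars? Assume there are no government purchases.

2250

Rearranging demand gives qd = 250 - 4p; rearranging supply gives qs = 5p - 29. Without the control the market clears where 250 - 4p = 5p - 29, i.e. p* = 31 and q* = 126.
Because the floor (56) lies above the market-clearing price, it is binding.
At p = 56: qd = 250 - 4·56 = 26 and qs = 5·56 - 29 = 251.
Quantity traded falls to 26. At q = 26 the demand price is (250 - 26)/4 = 56 and the supply price is (29 + 26)/5 = 11.
Deadweight loss = ½ · (56 - 11) · (126 - 26) = ½ · 45 · 100 = 2250.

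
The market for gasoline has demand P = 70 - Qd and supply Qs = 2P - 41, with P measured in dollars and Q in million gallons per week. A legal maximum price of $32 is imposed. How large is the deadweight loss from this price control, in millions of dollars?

75

Rearranging demand gives Qd = 70 - P. Setting quantity demanded equal to quantity supplied, 70 - P = 2P - 41, gives P* = 37 and Q* = 33.
The ceiling of 32 is below the equilibrium price 37, so it binds.
At P = 32: Qd = 70 - 32 = 38 and Qs = 2·32 - 41 = 23.
Quantity traded falls to 23. At Q = 23 the demand price is 70 - 23 = 47 and the supply price is (41 + 23)/2 = 32.
Deadweight loss = ½ · (47 - 32) · (33 - 23) = ½ · 15 · 10 = 75.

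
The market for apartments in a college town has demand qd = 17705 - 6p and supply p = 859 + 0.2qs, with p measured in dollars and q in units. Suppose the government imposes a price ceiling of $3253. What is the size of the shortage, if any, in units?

Rearranging supply gives qs = 5p - 4295. In a free market, 17705 - 6p = 5p - 4295 gives the equilibrium p* = 2000, q* = 5705.
The ceiling of 3253 is above the equilibrium price 2000, so it is not binding; the market clears at p* = 2000, q* = 5705.
Since the control does not bind, there is no shortage.

0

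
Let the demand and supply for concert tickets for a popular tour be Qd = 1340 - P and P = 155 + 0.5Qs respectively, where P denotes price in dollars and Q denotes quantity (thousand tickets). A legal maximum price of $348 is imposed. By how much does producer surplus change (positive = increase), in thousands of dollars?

Rearranging supply gives Qs = 2P - 310. Equilibrium: 1340 - P = 2P - 310, so 1650 = 3P and P* = 550, Q* = 790.
Because the ceiling (348) lies below the market-clearing price, it is binding.
At P = 348: Qd = 1340 - 348 = 992 and Qs = 2·348 - 310 = 386.
Producer surplus without the control is ½ · (550 - 155) · 790 = 156025.
With the ceiling, producers sell 386 units at 348, so PS = ½ · (348 - 155) · 386 = 37249.
Change in producer surplus = 37249 - 156025 = -118776.

-118776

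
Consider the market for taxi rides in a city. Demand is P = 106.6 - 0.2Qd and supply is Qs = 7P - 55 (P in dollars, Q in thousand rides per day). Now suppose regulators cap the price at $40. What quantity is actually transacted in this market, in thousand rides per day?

Rearranging demand gives Qd = 533 - 5P. Setting quantity demanded equal to quantity supplied, 533 - 5P = 7P - 55, gives P* = 49 and Q* = 288.
Since 40 < 49, the ceiling is binding.
At P = 40: Qd = 533 - 5·40 = 333 and Qs = 7·40 - 55 = 225.
The quantity actually transacted is the short side, supply: 225.

225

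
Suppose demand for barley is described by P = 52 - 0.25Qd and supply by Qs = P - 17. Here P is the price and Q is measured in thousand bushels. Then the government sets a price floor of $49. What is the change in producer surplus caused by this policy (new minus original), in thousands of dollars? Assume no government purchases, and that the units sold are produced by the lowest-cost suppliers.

Rearranging demand gives Qd = 208 - 4P. Setting quantity demanded equal to quantity supplied, 208 - 4P = P - 17, gives P* = 45 and Q* = 28.
The floor of 49 is above the equilibrium price 45, so it binds.
At P = 49: Qd = 208 - 4·49 = 12 and Qs = 49 - 17 = 32.
Producer surplus without the control is ½ · (45 - 17) · 28 = 392.
With the floor, 12 units are sold at 49. The supply price at Q = 12 is 29, so PS = ½ · [(49 - 17) + (49 - 29)] · 12 = 312.
Change in producer surplus = 312 - 392 = -80.

-80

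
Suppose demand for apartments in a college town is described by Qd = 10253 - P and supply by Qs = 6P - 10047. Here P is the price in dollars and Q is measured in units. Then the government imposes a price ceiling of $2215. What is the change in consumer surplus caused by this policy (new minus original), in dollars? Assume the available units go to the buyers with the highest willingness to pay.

Setting quantity demanded equal to quantity supplied, 10253 - P = 6P - 10047, gives P* = 2900 and Q* = 7353.
Because the ceiling (2215) lies below the market-clearing price, it is binding.
At P = 2215: Qd = 10253 - 2215 = 8038 and Qs = 6·2215 - 10047 = 3243.
Consumer surplus without the control is ½ · (10253 - 2900) · 7353 = 27033304.5.
With the ceiling, 3243 units are sold at 2215 (assume they go to the highest-value buyers). The demand price at Q = 3243 is 7010, so CS = ½ · [(10253 - 2215) + (7010 - 2215)] · 3243 = 20808709.5.
Change in consumer surplus = 20808709.5 - 27033304.5 = -6224595.

-6224595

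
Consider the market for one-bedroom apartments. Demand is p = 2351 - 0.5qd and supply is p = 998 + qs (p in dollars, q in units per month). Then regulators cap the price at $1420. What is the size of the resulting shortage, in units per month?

Rearranging demand gives qd = 4702 - 2p; rearranging supply gives qs = p - 998. In a free market, 4702 - 2p = p - 998 gives the equilibrium p* = 1900, q* = 902.
Since 1420 < 1900, the ceiling is binding.
At p = 1420: qd = 4702 - 2·1420 = 1862 and qs = 1420 - 998 = 422.
Shortage = qd - qs = 1862 - 422 = 1440.

1440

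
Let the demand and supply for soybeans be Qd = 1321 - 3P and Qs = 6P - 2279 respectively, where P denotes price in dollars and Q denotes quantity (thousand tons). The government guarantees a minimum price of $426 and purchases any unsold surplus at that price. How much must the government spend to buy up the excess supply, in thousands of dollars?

Equilibrium: 1321 - 3P = 6P - 2279, so 3600 = 9P and P* = 400, Q* = 121.
The floor of 426 is above the equilibrium price 400, so it binds.
At P = 426: Qd = 1321 - 3·426 = 43 and Qs = 6·426 - 2279 = 277.
Surplus = Qs - Qd = 234.
Government expenditure = surplus × support price = 234 × 426 = 99684.

99684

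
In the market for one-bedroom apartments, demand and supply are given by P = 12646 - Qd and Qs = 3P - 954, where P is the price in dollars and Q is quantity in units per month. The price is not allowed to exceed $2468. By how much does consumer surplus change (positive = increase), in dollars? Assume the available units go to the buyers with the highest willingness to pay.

Rearranging demand gives Qd = 12646 - P. In a free market, 12646 - P = 3P - 954 gives the equilibrium P* = 3400, Q* = 9246.
Since 2468 < 3400, the ceiling is binding.
At P = 2468: Qd = 12646 - 2468 = 10178 and Qs = 3·2468 - 954 = 6450.
Consumer surplus without the control is ½ · (12646 - 3400) · 9246 = 42744258.
With the ceiling, 6450 units are sold at 2468 (assume they go to the highest-value buyers). The demand price at Q = 6450 is 6196, so CS = ½ · [(12646 - 2468) + (6196 - 2468)] · 6450 = 44846850.
Change in consumer surplus = 44846850 - 42744258 = 2102592.

2102592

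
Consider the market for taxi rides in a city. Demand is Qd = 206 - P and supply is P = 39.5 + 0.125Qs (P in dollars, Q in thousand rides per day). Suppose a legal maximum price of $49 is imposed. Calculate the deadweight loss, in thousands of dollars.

2916

Rearranging supply gives Qs = 8P - 316. Setting quantity demanded equal to quantity supplied, 206 - P = 8P - 316, gives P* = 58 and Q* = 148.
Since 49 < 58, the ceiling is binding.
At P = 49: Qd = 206 - 49 = 157 and Qs = 8·49 - 316 = 76.
Quantity traded falls to 76. At Q = 76 the demand price is 206 - 76 = 130 and the supply price is (316 + 76)/8 = 49.
Deadweight loss = ½ · (130 - 49) · (148 - 76) = ½ · 81 · 72 = 2916.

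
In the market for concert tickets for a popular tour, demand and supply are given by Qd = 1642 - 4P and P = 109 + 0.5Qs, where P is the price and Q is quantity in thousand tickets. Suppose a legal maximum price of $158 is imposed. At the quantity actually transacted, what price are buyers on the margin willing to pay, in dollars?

Rearranging supply gives Qs = 2P - 218. Without the control the market clears where 1642 - 4P = 2P - 218, i.e. P* = 310 and Q* = 402.
The ceiling of 158 is below the equilibrium price 310, so it binds.
At P = 158: Qd = 1642 - 4·158 = 1010 and Qs = 2·158 - 218 = 98.
Only 98 units reach the market. On the demand curve, the marginal buyer's willingness to pay at Q = 98 is (1642 - 98)/4 = 386.

386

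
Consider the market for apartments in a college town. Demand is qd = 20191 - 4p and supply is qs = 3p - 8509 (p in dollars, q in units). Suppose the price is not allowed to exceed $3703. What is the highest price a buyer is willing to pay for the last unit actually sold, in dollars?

4397.75

Setting quantity demanded equal to quantity supplied, 20191 - 4p = 3p - 8509, gives p* = 4100 and q* = 3791.
Because the ceiling (3703) lies below the market-clearing price, it is binding.
At p = 3703: qd = 20191 - 4·3703 = 5379 and qs = 3·3703 - 8509 = 2600.
Only 2600 units reach the market. On the demand curve, the marginal buyer's willingness to pay at q = 2600 is (20191 - 2600)/4 = 4397.75.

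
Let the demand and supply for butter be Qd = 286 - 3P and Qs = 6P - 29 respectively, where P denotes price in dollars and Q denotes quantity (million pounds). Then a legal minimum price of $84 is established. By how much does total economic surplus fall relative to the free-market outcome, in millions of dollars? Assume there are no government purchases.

In a free market, 286 - 3P = 6P - 29 gives the equilibrium P* = 35, Q* = 181.
Since 84 > 35, the floor is binding.
At P = 84: Qd = 286 - 3·84 = 34 and Qs = 6·84 - 29 = 475.
Quantity traded falls to 34. At Q = 34 the demand price is (286 - 34)/3 = 84 and the supply price is (29 + 34)/6 = 10.5.
Deadweight loss = ½ · (84 - 10.5) · (181 - 34) = ½ · 73.5 · 147 = 5402.25.

5402.25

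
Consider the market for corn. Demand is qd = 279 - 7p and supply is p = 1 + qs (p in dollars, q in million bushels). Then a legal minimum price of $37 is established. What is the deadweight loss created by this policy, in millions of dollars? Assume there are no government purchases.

Rearranging supply gives qs = p - 1. Setting quantity demanded equal to quantity supplied, 279 - 7p = p - 1, gives p* = 35 and q* = 34.
The floor of 37 is above the equilibrium price 35, so it binds.
At p = 37: qd = 279 - 7·37 = 20 and qs = 37 - 1 = 36.
Quantity traded falls to 20. At q = 20 the demand price is (279 - 20)/7 = 37 and the supply price is 1 + 20 = 21.
Deadweight loss = ½ · (37 - 21) · (34 - 20) = ½ · 16 · 14 = 112.

112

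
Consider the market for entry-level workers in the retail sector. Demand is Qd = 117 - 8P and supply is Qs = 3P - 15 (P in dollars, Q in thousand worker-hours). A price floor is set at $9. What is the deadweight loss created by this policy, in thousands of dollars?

0

Equilibrium: 117 - 8P = 3P - 15, so 132 = 11P and P* = 12, Q* = 21.
The floor of 9 is below the equilibrium price 12, so it is not binding; the market clears at P* = 12, Q* = 21.
Since the control does not bind, no trades are prevented and deadweight loss is zero.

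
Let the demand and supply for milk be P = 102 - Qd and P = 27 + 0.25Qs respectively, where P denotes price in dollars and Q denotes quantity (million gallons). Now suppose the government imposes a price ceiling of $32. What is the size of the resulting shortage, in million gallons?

Rearranging demand gives Qd = 102 - P; rearranging supply gives Qs = 4P - 108. Setting quantity demanded equal to quantity supplied, 102 - P = 4P - 108, gives P* = 42 and Q* = 60.
Because the ceiling (32) lies below the market-clearing price, it is binding.
At P = 32: Qd = 102 - 32 = 70 and Qs = 4·32 - 108 = 20.
Shortage = Qd - Qs = 70 - 20 = 50.

50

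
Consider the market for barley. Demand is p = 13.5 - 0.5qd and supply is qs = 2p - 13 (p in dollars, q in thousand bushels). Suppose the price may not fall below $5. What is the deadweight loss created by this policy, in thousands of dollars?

Rearranging demand gives qd = 27 - 2p. Without the control the market clears where 27 - 2p = 2p - 13, i.e. p* = 10 and q* = 7.
The floor of 5 is below the equilibrium price 10, so it is not binding; the market clears at p* = 10, q* = 7.
Since the control does not bind, no trades are prevented and deadweight loss is zero.

0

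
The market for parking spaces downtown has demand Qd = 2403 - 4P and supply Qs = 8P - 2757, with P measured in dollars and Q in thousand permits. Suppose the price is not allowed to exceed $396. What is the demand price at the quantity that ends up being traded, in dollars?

In a free market, 2403 - 4P = 8P - 2757 gives the equilibrium P* = 430, Q* = 683.
Since 396 < 430, the ceiling is binding.
At P = 396: Qd = 2403 - 4·396 = 819 and Qs = 8·396 - 2757 = 411.
Only 411 units reach the market. On the demand curve, the marginal buyer's willingness to pay at Q = 411 is (2403 - 411)/4 = 498.

498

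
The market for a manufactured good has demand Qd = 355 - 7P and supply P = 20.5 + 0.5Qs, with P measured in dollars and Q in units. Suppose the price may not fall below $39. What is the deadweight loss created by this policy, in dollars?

0

Rearranging supply gives Qs = 2P - 41. Without the control the market clears where 355 - 7P = 2P - 41, i.e. P* = 44 and Q* = 47.
The floor of 39 is below the equilibrium price 44, so it is not binding; the market clears at P* = 44, Q* = 47.
Since the control does not bind, no trades are prevented and deadweight loss is zero.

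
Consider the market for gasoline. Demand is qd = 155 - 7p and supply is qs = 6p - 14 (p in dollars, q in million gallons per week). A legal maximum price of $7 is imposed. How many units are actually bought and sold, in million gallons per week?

28

Setting quantity demanded equal to quantity supplied, 155 - 7p = 6p - 14, gives p* = 13 and q* = 64.
The ceiling of 7 is below the equilibrium price 13, so it binds.
At p = 7: qd = 155 - 7·7 = 106 and qs = 6·7 - 14 = 28.
The quantity actually transacted is the short side, supply: 28.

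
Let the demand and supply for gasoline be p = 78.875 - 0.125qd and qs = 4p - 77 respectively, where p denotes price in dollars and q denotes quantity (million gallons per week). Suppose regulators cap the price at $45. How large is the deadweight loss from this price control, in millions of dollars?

588

Rearranging demand gives qd = 631 - 8p. In a free market, 631 - 8p = 4p - 77 gives the equilibrium p* = 59, q* = 159.
Because the ceiling (45) lies below the market-clearing price, it is binding.
At p = 45: qd = 631 - 8·45 = 271 and qs = 4·45 - 77 = 103.
Quantity traded falls to 103. At q = 103 the demand price is (631 - 103)/8 = 66 and the supply price is (77 + 103)/4 = 45.
Deadweight loss = ½ · (66 - 45) · (159 - 103) = ½ · 21 · 56 = 588.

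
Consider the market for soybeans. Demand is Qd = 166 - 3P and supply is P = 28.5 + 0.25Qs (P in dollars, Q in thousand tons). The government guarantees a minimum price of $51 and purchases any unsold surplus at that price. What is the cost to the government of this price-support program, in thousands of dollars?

3927

Rearranging supply gives Qs = 4P - 114. In a free market, 166 - 3P = 4P - 114 gives the equilibrium P* = 40, Q* = 46.
Since 51 > 40, the floor is binding.
At P = 51: Qd = 166 - 3·51 = 13 and Qs = 4·51 - 114 = 90.
Surplus = Qs - Qd = 77.
Government expenditure = surplus × support price = 77 × 51 = 3927.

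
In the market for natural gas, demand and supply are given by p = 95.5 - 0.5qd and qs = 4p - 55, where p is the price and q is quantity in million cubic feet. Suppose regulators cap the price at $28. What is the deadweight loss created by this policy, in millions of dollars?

1014

Rearranging demand gives qd = 191 - 2p. Setting quantity demanded equal to quantity supplied, 191 - 2p = 4p - 55, gives p* = 41 and q* = 109.
Because the ceiling (28) lies below the market-clearing price, it is binding.
At p = 28: qd = 191 - 2·28 = 135 and qs = 4·28 - 55 = 57.
Quantity traded falls to 57. At q = 57 the demand price is (191 - 57)/2 = 67 and the supply price is (55 + 57)/4 = 28.
Deadweight loss = ½ · (67 - 28) · (109 - 57) = ½ · 39 · 52 = 1014.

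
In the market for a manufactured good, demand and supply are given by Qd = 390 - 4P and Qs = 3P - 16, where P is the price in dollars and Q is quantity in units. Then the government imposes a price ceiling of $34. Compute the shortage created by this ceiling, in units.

Equilibrium: 390 - 4P = 3P - 16, so 406 = 7P and P* = 58, Q* = 158.
Since 34 < 58, the ceiling is binding.
At P = 34: Qd = 390 - 4·34 = 254 and Qs = 3·34 - 16 = 86.
Shortage = Qd - Qs = 254 - 86 = 168.

168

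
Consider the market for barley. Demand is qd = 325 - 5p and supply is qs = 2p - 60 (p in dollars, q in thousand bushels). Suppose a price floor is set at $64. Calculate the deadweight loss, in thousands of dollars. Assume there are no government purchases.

Without the control the market clears where 325 - 5p = 2p - 60, i.e. p* = 55 and q* = 50.
The floor of 64 is above the equilibrium price 55, so it binds.
At p = 64: qd = 325 - 5·64 = 5 and qs = 2·64 - 60 = 68.
Quantity traded falls to 5. At q = 5 the demand price is (325 - 5)/5 = 64 and the supply price is (60 + 5)/2 = 32.5.
Deadweight loss = ½ · (64 - 32.5) · (50 - 5) = ½ · 31.5 · 45 = 708.75.

708.75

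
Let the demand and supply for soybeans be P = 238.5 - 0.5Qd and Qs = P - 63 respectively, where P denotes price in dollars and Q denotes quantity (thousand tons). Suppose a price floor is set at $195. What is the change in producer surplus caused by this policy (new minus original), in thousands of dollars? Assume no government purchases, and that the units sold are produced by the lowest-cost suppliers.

855

Rearranging demand gives Qd = 477 - 2P. In a free market, 477 - 2P = P - 63 gives the equilibrium P* = 180, Q* = 117.
Because the floor (195) lies above the market-clearing price, it is binding.
At P = 195: Qd = 477 - 2·195 = 87 and Qs = 195 - 63 = 132.
Producer surplus without the control is ½ · (180 - 63) · 117 = 6844.5.
With the floor, 87 units are sold at 195. The supply price at Q = 87 is 150, so PS = ½ · [(195 - 63) + (195 - 150)] · 87 = 7699.5.
Change in producer surplus = 7699.5 - 6844.5 = 855.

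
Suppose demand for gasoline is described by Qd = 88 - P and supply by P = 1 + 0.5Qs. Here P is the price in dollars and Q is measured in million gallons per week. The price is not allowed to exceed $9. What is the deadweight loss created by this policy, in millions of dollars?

1323

Rearranging supply gives Qs = 2P - 2. Setting quantity demanded equal to quantity supplied, 88 - P = 2P - 2, gives P* = 30 and Q* = 58.
Because the ceiling (9) lies below the market-clearing price, it is binding.
At P = 9: Qd = 88 - 9 = 79 and Qs = 2·9 - 2 = 16.
Quantity traded falls to 16. At Q = 16 the demand price is 88 - 16 = 72 and the supply price is (2 + 16)/2 = 9.
Deadweight loss = ½ · (72 - 9) · (58 - 16) = ½ · 63 · 42 = 1323.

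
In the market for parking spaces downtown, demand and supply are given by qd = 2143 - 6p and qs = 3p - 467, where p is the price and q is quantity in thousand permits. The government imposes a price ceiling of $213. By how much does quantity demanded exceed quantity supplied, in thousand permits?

693

Equilibrium: 2143 - 6p = 3p - 467, so 2610 = 9p and p* = 290, q* = 403.
Because the ceiling (213) lies below the market-clearing price, it is binding.
At p = 213: qd = 2143 - 6·213 = 865 and qs = 3·213 - 467 = 172.
Shortage = qd - qs = 865 - 172 = 693.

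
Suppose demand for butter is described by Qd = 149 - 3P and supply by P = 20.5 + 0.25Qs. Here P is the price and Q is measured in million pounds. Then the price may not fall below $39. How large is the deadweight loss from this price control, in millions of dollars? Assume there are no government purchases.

Rearranging supply gives Qs = 4P - 82. In a free market, 149 - 3P = 4P - 82 gives the equilibrium P* = 33, Q* = 50.
The floor of 39 is above the equilibrium price 33, so it binds.
At P = 39: Qd = 149 - 3·39 = 32 and Qs = 4·39 - 82 = 74.
Quantity traded falls to 32. At Q = 32 the demand price is (149 - 32)/3 = 39 and the supply price is (82 + 32)/4 = 28.5.
Deadweight loss = ½ · (39 - 28.5) · (50 - 32) = ½ · 10.5 · 18 = 94.5.

94.5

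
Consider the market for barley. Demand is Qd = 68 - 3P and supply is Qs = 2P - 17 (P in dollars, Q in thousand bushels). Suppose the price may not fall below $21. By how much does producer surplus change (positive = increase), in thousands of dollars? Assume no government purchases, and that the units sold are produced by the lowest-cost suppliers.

-16

Equilibrium: 68 - 3P = 2P - 17, so 85 = 5P and P* = 17, Q* = 17.
Because the floor (21) lies above the market-clearing price, it is binding.
At P = 21: Qd = 68 - 3·21 = 5 and Qs = 2·21 - 17 = 25.
Producer surplus without the control is ½ · (17 - 8.5) · 17 = 72.25.
With the floor, 5 units are sold at 21. The supply price at Q = 5 is 11, so PS = ½ · [(21 - 8.5) + (21 - 11)] · 5 = 56.25.
Change in producer surplus = 56.25 - 72.25 = -16.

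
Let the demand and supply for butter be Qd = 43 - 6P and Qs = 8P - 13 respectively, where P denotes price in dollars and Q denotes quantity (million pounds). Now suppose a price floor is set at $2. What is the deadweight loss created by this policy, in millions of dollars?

0

Equilibrium: 43 - 6P = 8P - 13, so 56 = 14P and P* = 4, Q* = 19.
The floor of 2 is below the equilibrium price 4, so it is not binding; the market clears at P* = 4, Q* = 19.
Since the control does not bind, no trades are prevented and deadweight loss is zero.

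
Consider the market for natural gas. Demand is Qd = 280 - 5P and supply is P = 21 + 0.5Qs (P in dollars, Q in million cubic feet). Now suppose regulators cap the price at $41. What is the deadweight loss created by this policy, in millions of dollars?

35

Rearranging supply gives Qs = 2P - 42. Without the control the market clears where 280 - 5P = 2P - 42, i.e. P* = 46 and Q* = 50.
Because the ceiling (41) lies below the market-clearing price, it is binding.
At P = 41: Qd = 280 - 5·41 = 75 and Qs = 2·41 - 42 = 40.
Quantity traded falls to 40. At Q = 40 the demand price is (280 - 40)/5 = 48 and the supply price is (42 + 40)/2 = 41.
Deadweight loss = ½ · (48 - 41) · (50 - 40) = ½ · 7 · 10 = 35.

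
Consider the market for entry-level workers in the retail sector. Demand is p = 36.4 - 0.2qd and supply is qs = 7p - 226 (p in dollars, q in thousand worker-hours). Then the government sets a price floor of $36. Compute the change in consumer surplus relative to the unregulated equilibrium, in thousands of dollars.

Rearranging demand gives qd = 182 - 5p. Without the control the market clears where 182 - 5p = 7p - 226, i.e. p* = 34 and q* = 12.
Since 36 > 34, the floor is binding.
At p = 36: qd = 182 - 5·36 = 2 and qs = 7·36 - 226 = 26.
Consumer surplus without the control is ½ · (36.4 - 34) · 12 = 14.4.
With the floor, consumers buy 2 units at 36, so CS = ½ · (36.4 - 36) · 2 = 0.4.
Change in consumer surplus = 0.4 - 14.4 = -14.

-14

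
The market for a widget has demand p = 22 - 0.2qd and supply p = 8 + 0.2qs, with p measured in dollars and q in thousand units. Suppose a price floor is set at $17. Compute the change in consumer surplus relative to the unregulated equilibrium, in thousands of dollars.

Rearranging demand gives qd = 110 - 5p; rearranging supply gives qs = 5p - 40. Equilibrium: 110 - 5p = 5p - 40, so 150 = 10p and p* = 15, q* = 35.
Since 17 > 15, the floor is binding.
At p = 17: qd = 110 - 5·17 = 25 and qs = 5·17 - 40 = 45.
Consumer surplus without the control is ½ · (22 - 15) · 35 = 122.5.
With the floor, consumers buy 25 units at 17, so CS = ½ · (22 - 17) · 25 = 62.5.
Change in consumer surplus = 62.5 - 122.5 = -60.

-60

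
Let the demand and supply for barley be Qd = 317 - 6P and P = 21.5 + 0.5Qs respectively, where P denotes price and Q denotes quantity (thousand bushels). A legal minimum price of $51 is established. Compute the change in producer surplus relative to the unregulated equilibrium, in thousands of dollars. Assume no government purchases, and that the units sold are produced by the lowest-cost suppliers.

-258

Rearranging supply gives Qs = 2P - 43. Setting quantity demanded equal to quantity supplied, 317 - 6P = 2P - 43, gives P* = 45 and Q* = 47.
Because the floor (51) lies above the market-clearing price, it is binding.
At P = 51: Qd = 317 - 6·51 = 11 and Qs = 2·51 - 43 = 59.
Producer surplus without the control is ½ · (45 - 21.5) · 47 = 552.25.
With the floor, 11 units are sold at 51. The supply price at Q = 11 is 27, so PS = ½ · [(51 - 21.5) + (51 - 27)] · 11 = 294.25.
Change in producer surplus = 294.25 - 552.25 = -258.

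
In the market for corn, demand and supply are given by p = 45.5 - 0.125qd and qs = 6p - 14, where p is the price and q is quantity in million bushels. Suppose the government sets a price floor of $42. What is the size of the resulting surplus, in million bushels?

Rearranging demand gives qd = 364 - 8p. Without the control the market clears where 364 - 8p = 6p - 14, i.e. p* = 27 and q* = 148.
The floor of 42 is above the equilibrium price 27, so it binds.
At p = 42: qd = 364 - 8·42 = 28 and qs = 6·42 - 14 = 238.
Surplus = qs - qd = 238 - 28 = 210.

210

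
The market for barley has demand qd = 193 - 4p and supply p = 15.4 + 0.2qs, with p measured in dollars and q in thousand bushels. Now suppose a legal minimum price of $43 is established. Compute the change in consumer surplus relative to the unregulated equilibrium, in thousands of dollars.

-611

Rearranging supply gives qs = 5p - 77. Equilibrium: 193 - 4p = 5p - 77, so 270 = 9p and p* = 30, q* = 73.
The floor of 43 is above the equilibrium price 30, so it binds.
At p = 43: qd = 193 - 4·43 = 21 and qs = 5·43 - 77 = 138.
Consumer surplus without the control is ½ · (48.25 - 30) · 73 = 666.125.
With the floor, consumers buy 21 units at 43, so CS = ½ · (48.25 - 43) · 21 = 55.125.
Change in consumer surplus = 55.125 - 666.125 = -611.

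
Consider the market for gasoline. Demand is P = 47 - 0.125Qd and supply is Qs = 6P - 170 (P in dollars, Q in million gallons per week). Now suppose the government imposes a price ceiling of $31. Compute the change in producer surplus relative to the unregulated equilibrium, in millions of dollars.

-320

Rearranging demand gives Qd = 376 - 8P. In a free market, 376 - 8P = 6P - 170 gives the equilibrium P* = 39, Q* = 64.
Since 31 < 39, the ceiling is binding.
At P = 31: Qd = 376 - 8·31 = 128 and Qs = 6·31 - 170 = 16.
Producer surplus without the control is ½ · (39 - 85/3) · 64 = 1024/3.
With the ceiling, producers sell 16 units at 31, so PS = ½ · (31 - 85/3) · 16 = 64/3.
Change in producer surplus = 64/3 - 1024/3 = -320.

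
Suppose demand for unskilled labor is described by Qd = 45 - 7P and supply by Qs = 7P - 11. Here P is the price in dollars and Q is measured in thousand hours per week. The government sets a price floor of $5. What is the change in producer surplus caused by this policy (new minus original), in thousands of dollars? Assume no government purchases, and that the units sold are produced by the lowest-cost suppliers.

6.5

Setting quantity demanded equal to quantity supplied, 45 - 7P = 7P - 11, gives P* = 4 and Q* = 17.
Since 5 > 4, the floor is binding.
At P = 5: Qd = 45 - 7·5 = 10 and Qs = 7·5 - 11 = 24.
Producer surplus without the control is ½ · (4 - 11/7) · 17 = 289/14.
With the floor, 10 units are sold at 5. The supply price at Q = 10 is 3, so PS = ½ · [(5 - 11/7) + (5 - 3)] · 10 = 190/7.
Change in producer surplus = 190/7 - 289/14 = 6.5.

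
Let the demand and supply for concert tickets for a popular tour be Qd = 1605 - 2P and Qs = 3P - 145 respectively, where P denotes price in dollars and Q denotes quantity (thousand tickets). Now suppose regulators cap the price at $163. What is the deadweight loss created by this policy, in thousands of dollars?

In a free market, 1605 - 2P = 3P - 145 gives the equilibrium P* = 350, Q* = 905.
Since 163 < 350, the ceiling is binding.
At P = 163: Qd = 1605 - 2·163 = 1279 and Qs = 3·163 - 145 = 344.
Quantity traded falls to 344. At Q = 344 the demand price is (1605 - 344)/2 = 630.5 and the supply price is (145 + 344)/3 = 163.
Deadweight loss = ½ · (630.5 - 163) · (905 - 344) = ½ · 467.5 · 561 = 131133.75.

131133.75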